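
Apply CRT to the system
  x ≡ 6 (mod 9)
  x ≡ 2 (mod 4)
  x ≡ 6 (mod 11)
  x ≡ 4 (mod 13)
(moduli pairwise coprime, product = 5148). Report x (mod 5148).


Product of moduli M = 9 · 4 · 11 · 13 = 5148.
Merge one congruence at a time:
  Start: x ≡ 6 (mod 9).
  Combine with x ≡ 2 (mod 4); new modulus lcm = 36.
    Write x = 6 + 9·t and substitute into x ≡ 2 (mod 4): 9·t ≡ 2 − 6 = -4 (mod 4).
    Reduce coefficients mod 4: 1·t ≡ 0 (mod 4).
    So t ≡ 0 (mod 4).
    Then x = 6 + 9·0 = 6, valid modulo lcm(9, 4) = 36: x ≡ 6 (mod 36).
  Combine with x ≡ 6 (mod 11); new modulus lcm = 396.
    Write x = 6 + 36·t and substitute into x ≡ 6 (mod 11): 36·t ≡ 6 − 6 = 0 (mod 11).
    Reduce coefficients mod 11: 3·t ≡ 0 (mod 11).
    The inverse of 3 mod 11 is 4 (since 3·4 = 12 = 1·11 + 1), so t ≡ 4·0 = 0 ≡ 0 (mod 11).
    Then x = 6 + 36·0 = 6, valid modulo lcm(36, 11) = 396: x ≡ 6 (mod 396).
  Combine with x ≡ 4 (mod 13); new modulus lcm = 5148.
    Write x = 6 + 396·t and substitute into x ≡ 4 (mod 13): 396·t ≡ 4 − 6 = -2 (mod 13).
    Reduce coefficients mod 13: 6·t ≡ 11 (mod 13).
    The inverse of 6 mod 13 is 11 (since 6·11 = 66 = 5·13 + 1), so t ≡ 11·11 = 121 ≡ 4 (mod 13).
    Then x = 6 + 396·4 = 1590, valid modulo lcm(396, 13) = 5148: x ≡ 1590 (mod 5148).
Verify against each original: 1590 mod 9 = 6, 1590 mod 4 = 2, 1590 mod 11 = 6, 1590 mod 13 = 4.

x ≡ 1590 (mod 5148).


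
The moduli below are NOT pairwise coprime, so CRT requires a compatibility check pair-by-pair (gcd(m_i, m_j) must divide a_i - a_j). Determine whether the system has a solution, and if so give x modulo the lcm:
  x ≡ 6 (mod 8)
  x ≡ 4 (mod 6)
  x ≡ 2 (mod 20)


Moduli 8, 6, 20 are not pairwise coprime, so CRT works modulo lcm(m_i) when all pairwise compatibility conditions hold.
Pairwise compatibility: gcd(m_i, m_j) must divide a_i - a_j for every pair.
Merge one congruence at a time:
  Start: x ≡ 6 (mod 8).
  Combine with x ≡ 4 (mod 6): gcd(8, 6) = 2; 4 - 6 = -2, which IS divisible by 2, so compatible.
    Write x = 6 + 8·t and substitute into x ≡ 4 (mod 6): 8·t ≡ 4 − 6 = -2 (mod 6).
    Divide the congruence (and modulus) by g = 2: 4·t ≡ -1 (mod 3).
    Reduce coefficients mod 3: 1·t ≡ 2 (mod 3).
    So t ≡ 2 (mod 3).
    Then x = 6 + 8·2 = 22, valid modulo lcm(8, 6) = 24: x ≡ 22 (mod 24).
  Combine with x ≡ 2 (mod 20): gcd(24, 20) = 4; 2 - 22 = -20, which IS divisible by 4, so compatible.
    Write x = 22 + 24·t and substitute into x ≡ 2 (mod 20): 24·t ≡ 2 − 22 = -20 (mod 20).
    Divide the congruence (and modulus) by g = 4: 6·t ≡ -5 (mod 5).
    Reduce coefficients mod 5: 1·t ≡ 0 (mod 5).
    So t ≡ 0 (mod 5).
    Then x = 22 + 24·0 = 22, valid modulo lcm(24, 20) = 120: x ≡ 22 (mod 120).
Verify: 22 mod 8 = 6, 22 mod 6 = 4, 22 mod 20 = 2.

x ≡ 22 (mod 120).


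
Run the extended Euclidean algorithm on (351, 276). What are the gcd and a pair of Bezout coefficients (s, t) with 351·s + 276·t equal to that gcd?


Euclidean algorithm on (351, 276) — divide until remainder is 0:
  351 = 1 · 276 + 75
  276 = 3 · 75 + 51
  75 = 1 · 51 + 24
  51 = 2 · 24 + 3
  24 = 8 · 3 + 0
gcd(351, 276) = 3.
Track Bezout coefficients alongside the remainders: start with r₀ = 351 = a·1 + b·0 (s = 1, t = 0) and r₁ = 276 = a·0 + b·1 (s = 0, t = 1); each new remainder r_{k+1} = r_{k-1} − q_k·r_k inherits s_{k+1} = s_{k-1} − q_k·s_k, t_{k+1} = t_{k-1} − q_k·t_k, so r_k = a·s_k + b·t_k at every step:
  q = 1: r = 75, s = 1 − 1·0 = 1, t = 0 − 1·1 = -1  (check: 351·1 + 276·(-1) = 75)
  q = 3: r = 51, s = 0 − 3·1 = -3, t = 1 − 3·(-1) = 4  (check: 351·(-3) + 276·4 = 51)
  q = 1: r = 24, s = 1 − 1·(-3) = 4, t = -1 − 1·4 = -5  (check: 351·4 + 276·(-5) = 24)
  q = 2: r = 3, s = -3 − 2·4 = -11, t = 4 − 2·(-5) = 14  (check: 351·(-11) + 276·14 = 3)
The row with r = 3 (the gcd) gives the Bezout coefficients s = -11, t = 14.
Result: 351 · (-11) + 276 · (14) = 3.

gcd(351, 276) = 3; s = -11, t = 14 (check: 351·(-11) + 276·14 = 3).


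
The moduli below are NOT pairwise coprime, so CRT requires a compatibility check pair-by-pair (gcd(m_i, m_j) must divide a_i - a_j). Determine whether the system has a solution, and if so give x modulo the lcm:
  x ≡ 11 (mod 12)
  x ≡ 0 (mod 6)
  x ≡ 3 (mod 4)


Moduli 12, 6, 4 are not pairwise coprime, so CRT works modulo lcm(m_i) when all pairwise compatibility conditions hold.
Pairwise compatibility: gcd(m_i, m_j) must divide a_i - a_j for every pair.
Merge one congruence at a time:
  Start: x ≡ 11 (mod 12).
  Combine with x ≡ 0 (mod 6): gcd(12, 6) = 6, and 0 - 11 = -11 is NOT divisible by 6.
    ⇒ system is inconsistent (no integer solution).

No solution (the system is inconsistent).


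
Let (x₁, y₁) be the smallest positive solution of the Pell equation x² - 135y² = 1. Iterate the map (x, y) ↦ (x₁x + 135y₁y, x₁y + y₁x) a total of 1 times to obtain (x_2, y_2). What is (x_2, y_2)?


Step 1: Find the fundamental solution (x₁, y₁) of x² - 135y² = 1.
  Expand √135 as a continued fraction. a₀ = ⌊√135⌋ = 11; iterate m_{k+1} = d_k·a_k − m_k, d_{k+1} = (135 − m_{k+1}²)/d_k, a_{k+1} = ⌊(a₀ + m_{k+1})/d_{k+1}⌋ (starting m₀ = 0, d₀ = 1), with convergents p_k = a_k·p_{k-1} + p_{k-2}, q_k = a_k·q_{k-1} + q_{k-2} (p₋₁ = 1, q₋₁ = 0):
  k = 0: a₀ = 11; p₀/q₀ = 11/1; p₀² − 135·q₀² = 121 − 135 = -14.
  k = 1: m = 11, d = 14, a = ⌊(11 + 11)/14⌋ = 1; p/q = (1·11 + 1)/(1·1 + 0) = 12/1; p² − 135·q² = 144 − 135 = 9.
  k = 2: m = 3, d = 9, a = ⌊(11 + 3)/9⌋ = 1; p/q = (1·12 + 11)/(1·1 + 1) = 23/2; p² − 135·q² = 529 − 540 = -11.
  k = 3: m = 6, d = 11, a = ⌊(11 + 6)/11⌋ = 1; p/q = (1·23 + 12)/(1·2 + 1) = 35/3; p² − 135·q² = 1225 − 1215 = 10.
  k = 4: m = 5, d = 10, a = ⌊(11 + 5)/10⌋ = 1; p/q = (1·35 + 23)/(1·3 + 2) = 58/5; p² − 135·q² = 3364 − 3375 = -11.
  k = 5: m = 5, d = 11, a = ⌊(11 + 5)/11⌋ = 1; p/q = (1·58 + 35)/(1·5 + 3) = 93/8; p² − 135·q² = 8649 − 8640 = 9.
  k = 6: m = 6, d = 9, a = ⌊(11 + 6)/9⌋ = 1; p/q = (1·93 + 58)/(1·8 + 5) = 151/13; p² − 135·q² = 22801 − 22815 = -14.
  k = 7: m = 3, d = 14, a = ⌊(11 + 3)/14⌋ = 1; p/q = (1·151 + 93)/(1·13 + 8) = 244/21; p² − 135·q² = 59536 − 59535 = 1.
  The first convergent with p² − 135·q² = 1 gives the fundamental solution (x₁, y₁) = (244, 21).
Step 2: Apply the recurrence (x_{n+1}, y_{n+1}) = (x₁x_n + 135y₁y_n, x₁y_n + y₁x_n) repeatedly.
  From (x_1, y_1) = (244, 21): x_2 = 244·244 + 135·21·21 = 119071; y_2 = 244·21 + 21·244 = 10248.
Step 3: Verify x_2² - 135·y_2² = 14177903041 - 14177903040 = 1 (should be 1). ✓

(x_1, y_1) = (244, 21); (x_2, y_2) = (119071, 10248).


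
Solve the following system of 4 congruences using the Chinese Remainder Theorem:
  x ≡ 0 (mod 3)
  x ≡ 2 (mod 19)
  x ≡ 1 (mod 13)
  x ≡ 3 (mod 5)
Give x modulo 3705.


Product of moduli M = 3 · 19 · 13 · 5 = 3705.
Merge one congruence at a time:
  Start: x ≡ 0 (mod 3).
  Combine with x ≡ 2 (mod 19); new modulus lcm = 57.
    Write x = 0 + 3·t and substitute into x ≡ 2 (mod 19): 3·t ≡ 2 − 0 = 2 (mod 19).
    The inverse of 3 mod 19 is 13 (since 3·13 = 39 = 2·19 + 1), so t ≡ 13·2 = 26 ≡ 7 (mod 19).
    Then x = 0 + 3·7 = 21, valid modulo lcm(3, 19) = 57: x ≡ 21 (mod 57).
  Combine with x ≡ 1 (mod 13); new modulus lcm = 741.
    Write x = 21 + 57·t and substitute into x ≡ 1 (mod 13): 57·t ≡ 1 − 21 = -20 (mod 13).
    Reduce coefficients mod 13: 5·t ≡ 6 (mod 13).
    The inverse of 5 mod 13 is 8 (since 5·8 = 40 = 3·13 + 1), so t ≡ 8·6 = 48 ≡ 9 (mod 13).
    Then x = 21 + 57·9 = 534, valid modulo lcm(57, 13) = 741: x ≡ 534 (mod 741).
  Combine with x ≡ 3 (mod 5); new modulus lcm = 3705.
    Write x = 534 + 741·t and substitute into x ≡ 3 (mod 5): 741·t ≡ 3 − 534 = -531 (mod 5).
    Reduce coefficients mod 5: 1·t ≡ 4 (mod 5).
    So t ≡ 4 (mod 5).
    Then x = 534 + 741·4 = 3498, valid modulo lcm(741, 5) = 3705: x ≡ 3498 (mod 3705).
Verify against each original: 3498 mod 3 = 0, 3498 mod 19 = 2, 3498 mod 13 = 1, 3498 mod 5 = 3.

x ≡ 3498 (mod 3705).


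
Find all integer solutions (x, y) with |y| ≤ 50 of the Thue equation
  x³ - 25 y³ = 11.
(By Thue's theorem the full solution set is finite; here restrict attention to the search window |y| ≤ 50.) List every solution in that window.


The equation is x³ - 25y³ = 11. For fixed y, x³ = 25·y³ + 11, so a solution requires the RHS to be a perfect cube.
Strategy: iterate y from -50 to 50, compute RHS = 25·y³ + 11, and check whether it is a (positive or negative) perfect cube.
Check small values of y:
  y = 0: RHS = 11 is not a perfect cube.
  y = 1: RHS = 36 is not a perfect cube.
  y = -1: RHS = -14 is not a perfect cube.
  y = 2: RHS = 211 is not a perfect cube.
  y = -2: RHS = -189 is not a perfect cube.
  y = 3: RHS = 686 is not a perfect cube.
  y = -3: RHS = -664 is not a perfect cube.
Continuing the search up to |y| = 50 finds no solutions either.
No (x, y) in the scanned range satisfies the equation.

No integer solutions with |y| ≤ 50.


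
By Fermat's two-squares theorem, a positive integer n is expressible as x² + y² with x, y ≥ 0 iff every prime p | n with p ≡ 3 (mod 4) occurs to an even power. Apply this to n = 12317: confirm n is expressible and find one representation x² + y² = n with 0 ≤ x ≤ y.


Step 1: Factor n = 12317 = 109 · 113.
Step 2: Check the mod-4 condition on each prime factor: 109 ≡ 1 (mod 4), exponent 1; 113 ≡ 1 (mod 4), exponent 1.
All primes ≡ 3 (mod 4) appear to even exponent (or don't appear), so by the two-squares theorem n IS expressible as a sum of two squares.
Step 3: Build a representation. Here n = 109 · 113 is a product of primes ≡ 1 (mod 4). Each prime p ≡ 1 (mod 4) is itself a sum of two squares; find a² by testing p − a² for a perfect square:
  109: 109 − 1² = 108, 109 − 2² = 105, 109 − 3² = 100 = 10² ⇒ 109 = 3² + 10².
  113: 113 − 1² = 112, 113 − 2² = 109, 113 − 3² = 104, 113 − 4² = 97, 113 − 5² = 88, 113 − 6² = 77, 113 − 7² = 64 = 8² ⇒ 113 = 7² + 8².
  Combine using the Brahmagupta–Fibonacci identity (a² + b²)(c² + d²) = (ac − bd)² + (ad + bc)² = (ac + bd)² + (ad − bc)²:
  109 · 113 = 12317: from (3² + 10²)(7² + 8²), take (3·7 − 10·8, 3·8 + 10·7) = (21 − 80, 24 + 70) = (-59, 94); dropping signs (only squares matter) gives (59, 94); check 59² + 94² = 3481 + 8836 = 12317 ✓.
Step 4: Order so x ≤ y and verify: 59² + 94² = 3481 + 8836 = 12317 = n. ✓

n = 12317 = 59² + 94² (one valid representation with x ≤ y).


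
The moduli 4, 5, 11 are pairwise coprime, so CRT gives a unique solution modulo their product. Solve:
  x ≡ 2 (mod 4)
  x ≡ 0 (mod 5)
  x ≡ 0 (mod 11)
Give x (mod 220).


Moduli 4, 5, 11 are pairwise coprime; by CRT there is a unique solution modulo M = 4 · 5 · 11 = 220.
Solve pairwise, accumulating the modulus:
  Start with x ≡ 2 (mod 4).
  Combine with x ≡ 0 (mod 5): since gcd(4, 5) = 1, we get a unique residue mod 20.
    Write x = 2 + 4·t and substitute into x ≡ 0 (mod 5): 4·t ≡ 0 − 2 = -2 (mod 5).
    Reduce coefficients mod 5: 4·t ≡ 3 (mod 5).
    The inverse of 4 mod 5 is 4 (since 4·4 = 16 = 3·5 + 1), so t ≡ 4·3 = 12 ≡ 2 (mod 5).
    Then x = 2 + 4·2 = 10, valid modulo lcm(4, 5) = 20: x ≡ 10 (mod 20).
  Combine with x ≡ 0 (mod 11): since gcd(20, 11) = 1, we get a unique residue mod 220.
    Write x = 10 + 20·t and substitute into x ≡ 0 (mod 11): 20·t ≡ 0 − 10 = -10 (mod 11).
    Reduce coefficients mod 11: 9·t ≡ 1 (mod 11).
    The inverse of 9 mod 11 is 5 (since 9·5 = 45 = 4·11 + 1), so t ≡ 5·1 = 5 ≡ 5 (mod 11).
    Then x = 10 + 20·5 = 110, valid modulo lcm(20, 11) = 220: x ≡ 110 (mod 220).
Verify: 110 mod 4 = 2 ✓, 110 mod 5 = 0 ✓, 110 mod 11 = 0 ✓.

x ≡ 110 (mod 220).


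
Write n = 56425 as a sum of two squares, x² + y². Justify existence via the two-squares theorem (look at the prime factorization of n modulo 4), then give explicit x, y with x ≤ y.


Step 1: Factor n = 56425 = 5^2 · 37 · 61.
Step 2: Check the mod-4 condition on each prime factor: 5 ≡ 1 (mod 4), exponent 2; 37 ≡ 1 (mod 4), exponent 1; 61 ≡ 1 (mod 4), exponent 1.
All primes ≡ 3 (mod 4) appear to even exponent (or don't appear), so by the two-squares theorem n IS expressible as a sum of two squares.
Step 3: Build a representation. Group n = k² · m with k = 5 and m = 37 · 61 = 2257 (a product of primes ≡ 1 (mod 4)); a representation of m scales to one of n via (k·x)² + (k·y)² = k²(x² + y²). Each prime p ≡ 1 (mod 4) is itself a sum of two squares; find a² by testing p − a² for a perfect square:
  37: 37 − 1² = 36 = 6² ⇒ 37 = 1² + 6².
  61: 61 − 1² = 60, 61 − 2² = 57, 61 − 3² = 52, 61 − 4² = 45, 61 − 5² = 36 = 6² ⇒ 61 = 5² + 6².
  Combine using the Brahmagupta–Fibonacci identity (a² + b²)(c² + d²) = (ac − bd)² + (ad + bc)² = (ac + bd)² + (ad − bc)²:
  37 · 61 = 2257: from (1² + 6²)(5² + 6²), take (1·5 − 6·6, 1·6 + 6·5) = (5 − 36, 6 + 30) = (-31, 36); dropping signs (only squares matter) gives (31, 36); check 31² + 36² = 961 + 1296 = 2257 ✓.
  Scale by k = 5: (5·31, 5·36) = (155, 180).
Step 4: Order so x ≤ y and verify: 155² + 180² = 24025 + 32400 = 56425 = n. ✓

n = 56425 = 155² + 180² (one valid representation with x ≤ y).


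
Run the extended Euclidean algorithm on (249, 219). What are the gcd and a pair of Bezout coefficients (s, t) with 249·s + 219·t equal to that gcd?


Euclidean algorithm on (249, 219) — divide until remainder is 0:
  249 = 1 · 219 + 30
  219 = 7 · 30 + 9
  30 = 3 · 9 + 3
  9 = 3 · 3 + 0
gcd(249, 219) = 3.
Track Bezout coefficients alongside the remainders: start with r₀ = 249 = a·1 + b·0 (s = 1, t = 0) and r₁ = 219 = a·0 + b·1 (s = 0, t = 1); each new remainder r_{k+1} = r_{k-1} − q_k·r_k inherits s_{k+1} = s_{k-1} − q_k·s_k, t_{k+1} = t_{k-1} − q_k·t_k, so r_k = a·s_k + b·t_k at every step:
  q = 1: r = 30, s = 1 − 1·0 = 1, t = 0 − 1·1 = -1  (check: 249·1 + 219·(-1) = 30)
  q = 7: r = 9, s = 0 − 7·1 = -7, t = 1 − 7·(-1) = 8  (check: 249·(-7) + 219·8 = 9)
  q = 3: r = 3, s = 1 − 3·(-7) = 22, t = -1 − 3·8 = -25  (check: 249·22 + 219·(-25) = 3)
The row with r = 3 (the gcd) gives the Bezout coefficients s = 22, t = -25.
Result: 249 · (22) + 219 · (-25) = 3.

gcd(249, 219) = 3; s = 22, t = -25 (check: 249·22 + 219·(-25) = 3).


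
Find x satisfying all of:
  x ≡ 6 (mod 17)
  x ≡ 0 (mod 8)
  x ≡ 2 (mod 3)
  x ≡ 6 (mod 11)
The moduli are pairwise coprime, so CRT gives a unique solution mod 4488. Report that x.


Product of moduli M = 17 · 8 · 3 · 11 = 4488.
Merge one congruence at a time:
  Start: x ≡ 6 (mod 17).
  Combine with x ≡ 0 (mod 8); new modulus lcm = 136.
    Write x = 6 + 17·t and substitute into x ≡ 0 (mod 8): 17·t ≡ 0 − 6 = -6 (mod 8).
    Reduce coefficients mod 8: 1·t ≡ 2 (mod 8).
    So t ≡ 2 (mod 8).
    Then x = 6 + 17·2 = 40, valid modulo lcm(17, 8) = 136: x ≡ 40 (mod 136).
  Combine with x ≡ 2 (mod 3); new modulus lcm = 408.
    Write x = 40 + 136·t and substitute into x ≡ 2 (mod 3): 136·t ≡ 2 − 40 = -38 (mod 3).
    Reduce coefficients mod 3: 1·t ≡ 1 (mod 3).
    So t ≡ 1 (mod 3).
    Then x = 40 + 136·1 = 176, valid modulo lcm(136, 3) = 408: x ≡ 176 (mod 408).
  Combine with x ≡ 6 (mod 11); new modulus lcm = 4488.
    Write x = 176 + 408·t and substitute into x ≡ 6 (mod 11): 408·t ≡ 6 − 176 = -170 (mod 11).
    Reduce coefficients mod 11: 1·t ≡ 6 (mod 11).
    So t ≡ 6 (mod 11).
    Then x = 176 + 408·6 = 2624, valid modulo lcm(408, 11) = 4488: x ≡ 2624 (mod 4488).
Verify against each original: 2624 mod 17 = 6, 2624 mod 8 = 0, 2624 mod 3 = 2, 2624 mod 11 = 6.

x ≡ 2624 (mod 4488).


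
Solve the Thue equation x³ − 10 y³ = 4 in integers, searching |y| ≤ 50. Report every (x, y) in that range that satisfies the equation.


The equation is x³ - 10y³ = 4. For fixed y, x³ = 10·y³ + 4, so a solution requires the RHS to be a perfect cube.
Strategy: iterate y from -50 to 50, compute RHS = 10·y³ + 4, and check whether it is a (positive or negative) perfect cube.
Check small values of y:
  y = 0: RHS = 4 is not a perfect cube.
  y = 1: RHS = 14 is not a perfect cube.
  y = -1: RHS = -6 is not a perfect cube.
  y = 2: RHS = 84 is not a perfect cube.
  y = -2: RHS = -76 is not a perfect cube.
  y = 3: RHS = 274 is not a perfect cube.
  y = -3: RHS = -266 is not a perfect cube.
Continuing the search up to |y| = 50 finds no solutions either.
No (x, y) in the scanned range satisfies the equation.

No integer solutions with |y| ≤ 50.


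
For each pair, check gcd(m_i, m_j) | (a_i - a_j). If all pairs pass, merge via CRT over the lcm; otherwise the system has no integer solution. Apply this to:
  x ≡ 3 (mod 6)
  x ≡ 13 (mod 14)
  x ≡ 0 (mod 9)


Moduli 6, 14, 9 are not pairwise coprime, so CRT works modulo lcm(m_i) when all pairwise compatibility conditions hold.
Pairwise compatibility: gcd(m_i, m_j) must divide a_i - a_j for every pair.
Merge one congruence at a time:
  Start: x ≡ 3 (mod 6).
  Combine with x ≡ 13 (mod 14): gcd(6, 14) = 2; 13 - 3 = 10, which IS divisible by 2, so compatible.
    Write x = 3 + 6·t and substitute into x ≡ 13 (mod 14): 6·t ≡ 13 − 3 = 10 (mod 14).
    Divide the congruence (and modulus) by g = 2: 3·t ≡ 5 (mod 7).
    The inverse of 3 mod 7 is 5 (since 3·5 = 15 = 2·7 + 1), so t ≡ 5·5 = 25 ≡ 4 (mod 7).
    Then x = 3 + 6·4 = 27, valid modulo lcm(6, 14) = 42: x ≡ 27 (mod 42).
  Combine with x ≡ 0 (mod 9): gcd(42, 9) = 3; 0 - 27 = -27, which IS divisible by 3, so compatible.
    Write x = 27 + 42·t and substitute into x ≡ 0 (mod 9): 42·t ≡ 0 − 27 = -27 (mod 9).
    Divide the congruence (and modulus) by g = 3: 14·t ≡ -9 (mod 3).
    Reduce coefficients mod 3: 2·t ≡ 0 (mod 3).
    The inverse of 2 mod 3 is 2 (since 2·2 = 4 = 1·3 + 1), so t ≡ 2·0 = 0 ≡ 0 (mod 3).
    Then x = 27 + 42·0 = 27, valid modulo lcm(42, 9) = 126: x ≡ 27 (mod 126).
Verify: 27 mod 6 = 3, 27 mod 14 = 13, 27 mod 9 = 0.

x ≡ 27 (mod 126).


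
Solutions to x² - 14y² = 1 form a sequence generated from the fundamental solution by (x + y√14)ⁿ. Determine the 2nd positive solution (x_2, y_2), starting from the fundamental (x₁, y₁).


Step 1: Find the fundamental solution (x₁, y₁) of x² - 14y² = 1.
  Expand √14 as a continued fraction. a₀ = ⌊√14⌋ = 3; iterate m_{k+1} = d_k·a_k − m_k, d_{k+1} = (14 − m_{k+1}²)/d_k, a_{k+1} = ⌊(a₀ + m_{k+1})/d_{k+1}⌋ (starting m₀ = 0, d₀ = 1), with convergents p_k = a_k·p_{k-1} + p_{k-2}, q_k = a_k·q_{k-1} + q_{k-2} (p₋₁ = 1, q₋₁ = 0):
  k = 0: a₀ = 3; p₀/q₀ = 3/1; p₀² − 14·q₀² = 9 − 14 = -5.
  k = 1: m = 3, d = 5, a = ⌊(3 + 3)/5⌋ = 1; p/q = (1·3 + 1)/(1·1 + 0) = 4/1; p² − 14·q² = 16 − 14 = 2.
  k = 2: m = 2, d = 2, a = ⌊(3 + 2)/2⌋ = 2; p/q = (2·4 + 3)/(2·1 + 1) = 11/3; p² − 14·q² = 121 − 126 = -5.
  k = 3: m = 2, d = 5, a = ⌊(3 + 2)/5⌋ = 1; p/q = (1·11 + 4)/(1·3 + 1) = 15/4; p² − 14·q² = 225 − 224 = 1.
  The first convergent with p² − 14·q² = 1 gives the fundamental solution (x₁, y₁) = (15, 4).
Step 2: Apply the recurrence (x_{n+1}, y_{n+1}) = (x₁x_n + 14y₁y_n, x₁y_n + y₁x_n) repeatedly.
  From (x_1, y_1) = (15, 4): x_2 = 15·15 + 14·4·4 = 449; y_2 = 15·4 + 4·15 = 120.
Step 3: Verify x_2² - 14·y_2² = 201601 - 201600 = 1 (should be 1). ✓

(x_1, y_1) = (15, 4); (x_2, y_2) = (449, 120).


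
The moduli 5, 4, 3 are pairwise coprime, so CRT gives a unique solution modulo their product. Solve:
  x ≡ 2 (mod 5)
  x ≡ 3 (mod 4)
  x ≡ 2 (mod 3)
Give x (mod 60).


Moduli 5, 4, 3 are pairwise coprime; by CRT there is a unique solution modulo M = 5 · 4 · 3 = 60.
Solve pairwise, accumulating the modulus:
  Start with x ≡ 2 (mod 5).
  Combine with x ≡ 3 (mod 4): since gcd(5, 4) = 1, we get a unique residue mod 20.
    Write x = 2 + 5·t and substitute into x ≡ 3 (mod 4): 5·t ≡ 3 − 2 = 1 (mod 4).
    Reduce coefficients mod 4: 1·t ≡ 1 (mod 4).
    So t ≡ 1 (mod 4).
    Then x = 2 + 5·1 = 7, valid modulo lcm(5, 4) = 20: x ≡ 7 (mod 20).
  Combine with x ≡ 2 (mod 3): since gcd(20, 3) = 1, we get a unique residue mod 60.
    Write x = 7 + 20·t and substitute into x ≡ 2 (mod 3): 20·t ≡ 2 − 7 = -5 (mod 3).
    Reduce coefficients mod 3: 2·t ≡ 1 (mod 3).
    The inverse of 2 mod 3 is 2 (since 2·2 = 4 = 1·3 + 1), so t ≡ 2·1 = 2 ≡ 2 (mod 3).
    Then x = 7 + 20·2 = 47, valid modulo lcm(20, 3) = 60: x ≡ 47 (mod 60).
Verify: 47 mod 5 = 2 ✓, 47 mod 4 = 3 ✓, 47 mod 3 = 2 ✓.

x ≡ 47 (mod 60).


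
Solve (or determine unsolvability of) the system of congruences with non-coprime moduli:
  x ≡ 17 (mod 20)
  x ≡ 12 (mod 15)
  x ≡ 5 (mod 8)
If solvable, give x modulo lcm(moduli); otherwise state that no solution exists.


Moduli 20, 15, 8 are not pairwise coprime, so CRT works modulo lcm(m_i) when all pairwise compatibility conditions hold.
Pairwise compatibility: gcd(m_i, m_j) must divide a_i - a_j for every pair.
Merge one congruence at a time:
  Start: x ≡ 17 (mod 20).
  Combine with x ≡ 12 (mod 15): gcd(20, 15) = 5; 12 - 17 = -5, which IS divisible by 5, so compatible.
    Write x = 17 + 20·t and substitute into x ≡ 12 (mod 15): 20·t ≡ 12 − 17 = -5 (mod 15).
    Divide the congruence (and modulus) by g = 5: 4·t ≡ -1 (mod 3).
    Reduce coefficients mod 3: 1·t ≡ 2 (mod 3).
    So t ≡ 2 (mod 3).
    Then x = 17 + 20·2 = 57, valid modulo lcm(20, 15) = 60: x ≡ 57 (mod 60).
  Combine with x ≡ 5 (mod 8): gcd(60, 8) = 4; 5 - 57 = -52, which IS divisible by 4, so compatible.
    Write x = 57 + 60·t and substitute into x ≡ 5 (mod 8): 60·t ≡ 5 − 57 = -52 (mod 8).
    Divide the congruence (and modulus) by g = 4: 15·t ≡ -13 (mod 2).
    Reduce coefficients mod 2: 1·t ≡ 1 (mod 2).
    So t ≡ 1 (mod 2).
    Then x = 57 + 60·1 = 117, valid modulo lcm(60, 8) = 120: x ≡ 117 (mod 120).
Verify: 117 mod 20 = 17, 117 mod 15 = 12, 117 mod 8 = 5.

x ≡ 117 (mod 120).


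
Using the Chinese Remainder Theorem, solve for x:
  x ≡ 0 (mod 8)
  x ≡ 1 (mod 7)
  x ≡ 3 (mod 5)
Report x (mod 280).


Moduli 8, 7, 5 are pairwise coprime; by CRT there is a unique solution modulo M = 8 · 7 · 5 = 280.
Solve pairwise, accumulating the modulus:
  Start with x ≡ 0 (mod 8).
  Combine with x ≡ 1 (mod 7): since gcd(8, 7) = 1, we get a unique residue mod 56.
    Write x = 0 + 8·t and substitute into x ≡ 1 (mod 7): 8·t ≡ 1 − 0 = 1 (mod 7).
    Reduce coefficients mod 7: 1·t ≡ 1 (mod 7).
    So t ≡ 1 (mod 7).
    Then x = 0 + 8·1 = 8, valid modulo lcm(8, 7) = 56: x ≡ 8 (mod 56).
  Combine with x ≡ 3 (mod 5): since gcd(56, 5) = 1, we get a unique residue mod 280.
    Write x = 8 + 56·t and substitute into x ≡ 3 (mod 5): 56·t ≡ 3 − 8 = -5 (mod 5).
    Reduce coefficients mod 5: 1·t ≡ 0 (mod 5).
    So t ≡ 0 (mod 5).
    Then x = 8 + 56·0 = 8, valid modulo lcm(56, 5) = 280: x ≡ 8 (mod 280).
Verify: 8 mod 8 = 0 ✓, 8 mod 7 = 1 ✓, 8 mod 5 = 3 ✓.

x ≡ 8 (mod 280).


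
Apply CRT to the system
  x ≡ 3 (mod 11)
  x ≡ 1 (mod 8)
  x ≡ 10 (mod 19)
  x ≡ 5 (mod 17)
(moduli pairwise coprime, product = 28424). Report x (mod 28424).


Product of moduli M = 11 · 8 · 19 · 17 = 28424.
Merge one congruence at a time:
  Start: x ≡ 3 (mod 11).
  Combine with x ≡ 1 (mod 8); new modulus lcm = 88.
    Write x = 3 + 11·t and substitute into x ≡ 1 (mod 8): 11·t ≡ 1 − 3 = -2 (mod 8).
    Reduce coefficients mod 8: 3·t ≡ 6 (mod 8).
    The inverse of 3 mod 8 is 3 (since 3·3 = 9 = 1·8 + 1), so t ≡ 3·6 = 18 ≡ 2 (mod 8).
    Then x = 3 + 11·2 = 25, valid modulo lcm(11, 8) = 88: x ≡ 25 (mod 88).
  Combine with x ≡ 10 (mod 19); new modulus lcm = 1672.
    Write x = 25 + 88·t and substitute into x ≡ 10 (mod 19): 88·t ≡ 10 − 25 = -15 (mod 19).
    Reduce coefficients mod 19: 12·t ≡ 4 (mod 19).
    The inverse of 12 mod 19 is 8 (since 12·8 = 96 = 5·19 + 1), so t ≡ 8·4 = 32 ≡ 13 (mod 19).
    Then x = 25 + 88·13 = 1169, valid modulo lcm(88, 19) = 1672: x ≡ 1169 (mod 1672).
  Combine with x ≡ 5 (mod 17); new modulus lcm = 28424.
    Write x = 1169 + 1672·t and substitute into x ≡ 5 (mod 17): 1672·t ≡ 5 − 1169 = -1164 (mod 17).
    Reduce coefficients mod 17: 6·t ≡ 9 (mod 17).
    The inverse of 6 mod 17 is 3 (since 6·3 = 18 = 1·17 + 1), so t ≡ 3·9 = 27 ≡ 10 (mod 17).
    Then x = 1169 + 1672·10 = 17889, valid modulo lcm(1672, 17) = 28424: x ≡ 17889 (mod 28424).
Verify against each original: 17889 mod 11 = 3, 17889 mod 8 = 1, 17889 mod 19 = 10, 17889 mod 17 = 5.

x ≡ 17889 (mod 28424).


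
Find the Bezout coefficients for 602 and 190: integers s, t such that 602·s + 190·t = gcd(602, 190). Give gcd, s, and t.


Euclidean algorithm on (602, 190) — divide until remainder is 0:
  602 = 3 · 190 + 32
  190 = 5 · 32 + 30
  32 = 1 · 30 + 2
  30 = 15 · 2 + 0
gcd(602, 190) = 2.
Track Bezout coefficients alongside the remainders: start with r₀ = 602 = a·1 + b·0 (s = 1, t = 0) and r₁ = 190 = a·0 + b·1 (s = 0, t = 1); each new remainder r_{k+1} = r_{k-1} − q_k·r_k inherits s_{k+1} = s_{k-1} − q_k·s_k, t_{k+1} = t_{k-1} − q_k·t_k, so r_k = a·s_k + b·t_k at every step:
  q = 3: r = 32, s = 1 − 3·0 = 1, t = 0 − 3·1 = -3  (check: 602·1 + 190·(-3) = 32)
  q = 5: r = 30, s = 0 − 5·1 = -5, t = 1 − 5·(-3) = 16  (check: 602·(-5) + 190·16 = 30)
  q = 1: r = 2, s = 1 − 1·(-5) = 6, t = -3 − 1·16 = -19  (check: 602·6 + 190·(-19) = 2)
The row with r = 2 (the gcd) gives the Bezout coefficients s = 6, t = -19.
Result: 602 · (6) + 190 · (-19) = 2.

gcd(602, 190) = 2; s = 6, t = -19 (check: 602·6 + 190·(-19) = 2).


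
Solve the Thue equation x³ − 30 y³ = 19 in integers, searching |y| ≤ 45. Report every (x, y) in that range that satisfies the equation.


The equation is x³ - 30y³ = 19. For fixed y, x³ = 30·y³ + 19, so a solution requires the RHS to be a perfect cube.
Strategy: iterate y from -45 to 45, compute RHS = 30·y³ + 19, and check whether it is a (positive or negative) perfect cube.
Check small values of y:
  y = 0: RHS = 19 is not a perfect cube.
  y = 1: RHS = 49 is not a perfect cube.
  y = -1: RHS = -11 is not a perfect cube.
  y = 2: RHS = 259 is not a perfect cube.
  y = -2: RHS = -221 is not a perfect cube.
  y = 3: RHS = 829 is not a perfect cube.
  y = -3: RHS = -791 is not a perfect cube.
Continuing the search up to |y| = 45 finds no solutions either.
No (x, y) in the scanned range satisfies the equation.

No integer solutions with |y| ≤ 45.


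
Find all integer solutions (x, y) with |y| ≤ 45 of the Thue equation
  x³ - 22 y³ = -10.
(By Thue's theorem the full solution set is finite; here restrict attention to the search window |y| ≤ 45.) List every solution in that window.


The equation is x³ - 22y³ = -10. For fixed y, x³ = 22·y³ − 10, so a solution requires the RHS to be a perfect cube.
Strategy: iterate y from -45 to 45, compute RHS = 22·y³ − 10, and check whether it is a (positive or negative) perfect cube.
Check small values of y:
  y = 0: RHS = -10 is not a perfect cube.
  y = 1: RHS = 12 is not a perfect cube.
  y = -1: RHS = -32 is not a perfect cube.
  y = 2: RHS = 166 is not a perfect cube.
  y = -2: RHS = -186 is not a perfect cube.
  y = 3: RHS = 584 is not a perfect cube.
  y = -3: RHS = -604 is not a perfect cube.
Continuing the search up to |y| = 45 finds no solutions either.
No (x, y) in the scanned range satisfies the equation.

No integer solutions with |y| ≤ 45.


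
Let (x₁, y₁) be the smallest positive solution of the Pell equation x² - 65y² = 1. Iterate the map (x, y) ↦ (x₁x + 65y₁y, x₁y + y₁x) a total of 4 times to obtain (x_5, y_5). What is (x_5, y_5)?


Step 1: Find the fundamental solution (x₁, y₁) of x² - 65y² = 1.
  Expand √65 as a continued fraction. a₀ = ⌊√65⌋ = 8; iterate m_{k+1} = d_k·a_k − m_k, d_{k+1} = (65 − m_{k+1}²)/d_k, a_{k+1} = ⌊(a₀ + m_{k+1})/d_{k+1}⌋ (starting m₀ = 0, d₀ = 1), with convergents p_k = a_k·p_{k-1} + p_{k-2}, q_k = a_k·q_{k-1} + q_{k-2} (p₋₁ = 1, q₋₁ = 0):
  k = 0: a₀ = 8; p₀/q₀ = 8/1; p₀² − 65·q₀² = 64 − 65 = -1.
  k = 1: m = 8, d = 1, a = ⌊(8 + 8)/1⌋ = 16; p/q = (16·8 + 1)/(16·1 + 0) = 129/16; p² − 65·q² = 16641 − 16640 = 1.
  The first convergent with p² − 65·q² = 1 gives the fundamental solution (x₁, y₁) = (129, 16).
Step 2: Apply the recurrence (x_{n+1}, y_{n+1}) = (x₁x_n + 65y₁y_n, x₁y_n + y₁x_n) repeatedly.
  From (x_1, y_1) = (129, 16): x_2 = 129·129 + 65·16·16 = 33281; y_2 = 129·16 + 16·129 = 4128.
  From (x_2, y_2) = (33281, 4128): x_3 = 129·33281 + 65·16·4128 = 8586369; y_3 = 129·4128 + 16·33281 = 1065008.
  From (x_3, y_3) = (8586369, 1065008): x_4 = 129·8586369 + 65·16·1065008 = 2215249921; y_4 = 129·1065008 + 16·8586369 = 274767936.
  From (x_4, y_4) = (2215249921, 274767936): x_5 = 129·2215249921 + 65·16·274767936 = 571525893249; y_5 = 129·274767936 + 16·2215249921 = 70889062480.
Step 3: Verify x_5² - 65·y_5² = 326641846654067343776001 - 326641846654067343776000 = 1 (should be 1). ✓

(x_1, y_1) = (129, 16); (x_5, y_5) = (571525893249, 70889062480).


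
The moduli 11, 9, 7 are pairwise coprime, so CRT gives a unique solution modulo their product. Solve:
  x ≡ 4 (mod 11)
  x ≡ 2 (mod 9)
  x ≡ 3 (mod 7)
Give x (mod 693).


Moduli 11, 9, 7 are pairwise coprime; by CRT there is a unique solution modulo M = 11 · 9 · 7 = 693.
Solve pairwise, accumulating the modulus:
  Start with x ≡ 4 (mod 11).
  Combine with x ≡ 2 (mod 9): since gcd(11, 9) = 1, we get a unique residue mod 99.
    Write x = 4 + 11·t and substitute into x ≡ 2 (mod 9): 11·t ≡ 2 − 4 = -2 (mod 9).
    Reduce coefficients mod 9: 2·t ≡ 7 (mod 9).
    The inverse of 2 mod 9 is 5 (since 2·5 = 10 = 1·9 + 1), so t ≡ 5·7 = 35 ≡ 8 (mod 9).
    Then x = 4 + 11·8 = 92, valid modulo lcm(11, 9) = 99: x ≡ 92 (mod 99).
  Combine with x ≡ 3 (mod 7): since gcd(99, 7) = 1, we get a unique residue mod 693.
    Write x = 92 + 99·t and substitute into x ≡ 3 (mod 7): 99·t ≡ 3 − 92 = -89 (mod 7).
    Reduce coefficients mod 7: 1·t ≡ 2 (mod 7).
    So t ≡ 2 (mod 7).
    Then x = 92 + 99·2 = 290, valid modulo lcm(99, 7) = 693: x ≡ 290 (mod 693).
Verify: 290 mod 11 = 4 ✓, 290 mod 9 = 2 ✓, 290 mod 7 = 3 ✓.

x ≡ 290 (mod 693).


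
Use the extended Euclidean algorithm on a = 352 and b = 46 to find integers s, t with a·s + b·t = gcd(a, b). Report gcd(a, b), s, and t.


Euclidean algorithm on (352, 46) — divide until remainder is 0:
  352 = 7 · 46 + 30
  46 = 1 · 30 + 16
  30 = 1 · 16 + 14
  16 = 1 · 14 + 2
  14 = 7 · 2 + 0
gcd(352, 46) = 2.
Track Bezout coefficients alongside the remainders: start with r₀ = 352 = a·1 + b·0 (s = 1, t = 0) and r₁ = 46 = a·0 + b·1 (s = 0, t = 1); each new remainder r_{k+1} = r_{k-1} − q_k·r_k inherits s_{k+1} = s_{k-1} − q_k·s_k, t_{k+1} = t_{k-1} − q_k·t_k, so r_k = a·s_k + b·t_k at every step:
  q = 7: r = 30, s = 1 − 7·0 = 1, t = 0 − 7·1 = -7  (check: 352·1 + 46·(-7) = 30)
  q = 1: r = 16, s = 0 − 1·1 = -1, t = 1 − 1·(-7) = 8  (check: 352·(-1) + 46·8 = 16)
  q = 1: r = 14, s = 1 − 1·(-1) = 2, t = -7 − 1·8 = -15  (check: 352·2 + 46·(-15) = 14)
  q = 1: r = 2, s = -1 − 1·2 = -3, t = 8 − 1·(-15) = 23  (check: 352·(-3) + 46·23 = 2)
The row with r = 2 (the gcd) gives the Bezout coefficients s = -3, t = 23.
Result: 352 · (-3) + 46 · (23) = 2.

gcd(352, 46) = 2; s = -3, t = 23 (check: 352·(-3) + 46·23 = 2).


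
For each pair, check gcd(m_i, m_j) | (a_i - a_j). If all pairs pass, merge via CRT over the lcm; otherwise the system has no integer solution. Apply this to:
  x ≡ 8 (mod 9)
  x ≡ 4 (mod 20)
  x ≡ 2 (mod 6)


Moduli 9, 20, 6 are not pairwise coprime, so CRT works modulo lcm(m_i) when all pairwise compatibility conditions hold.
Pairwise compatibility: gcd(m_i, m_j) must divide a_i - a_j for every pair.
Merge one congruence at a time:
  Start: x ≡ 8 (mod 9).
  Combine with x ≡ 4 (mod 20): gcd(9, 20) = 1; 4 - 8 = -4, which IS divisible by 1, so compatible.
    Write x = 8 + 9·t and substitute into x ≡ 4 (mod 20): 9·t ≡ 4 − 8 = -4 (mod 20).
    Reduce coefficients mod 20: 9·t ≡ 16 (mod 20).
    The inverse of 9 mod 20 is 9 (since 9·9 = 81 = 4·20 + 1), so t ≡ 9·16 = 144 ≡ 4 (mod 20).
    Then x = 8 + 9·4 = 44, valid modulo lcm(9, 20) = 180: x ≡ 44 (mod 180).
  Combine with x ≡ 2 (mod 6): gcd(180, 6) = 6; 2 - 44 = -42, which IS divisible by 6, so compatible.
    Write x = 44 + 180·t and substitute into x ≡ 2 (mod 6): 180·t ≡ 2 − 44 = -42 (mod 6).
    Divide the congruence (and modulus) by g = 6: 30·t ≡ -7 (mod 1).
    Modulo 1 every t works; take t = 0.
    Then x = 44 + 180·0 = 44, valid modulo lcm(180, 6) = 180: x ≡ 44 (mod 180).
Verify: 44 mod 9 = 8, 44 mod 20 = 4, 44 mod 6 = 2.

x ≡ 44 (mod 180).


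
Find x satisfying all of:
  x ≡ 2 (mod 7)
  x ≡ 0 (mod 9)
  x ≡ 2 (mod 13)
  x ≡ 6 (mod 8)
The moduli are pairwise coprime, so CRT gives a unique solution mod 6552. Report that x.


Product of moduli M = 7 · 9 · 13 · 8 = 6552.
Merge one congruence at a time:
  Start: x ≡ 2 (mod 7).
  Combine with x ≡ 0 (mod 9); new modulus lcm = 63.
    Write x = 2 + 7·t and substitute into x ≡ 0 (mod 9): 7·t ≡ 0 − 2 = -2 (mod 9).
    Reduce coefficients mod 9: 7·t ≡ 7 (mod 9).
    The inverse of 7 mod 9 is 4 (since 7·4 = 28 = 3·9 + 1), so t ≡ 4·7 = 28 ≡ 1 (mod 9).
    Then x = 2 + 7·1 = 9, valid modulo lcm(7, 9) = 63: x ≡ 9 (mod 63).
  Combine with x ≡ 2 (mod 13); new modulus lcm = 819.
    Write x = 9 + 63·t and substitute into x ≡ 2 (mod 13): 63·t ≡ 2 − 9 = -7 (mod 13).
    Reduce coefficients mod 13: 11·t ≡ 6 (mod 13).
    The inverse of 11 mod 13 is 6 (since 11·6 = 66 = 5·13 + 1), so t ≡ 6·6 = 36 ≡ 10 (mod 13).
    Then x = 9 + 63·10 = 639, valid modulo lcm(63, 13) = 819: x ≡ 639 (mod 819).
  Combine with x ≡ 6 (mod 8); new modulus lcm = 6552.
    Write x = 639 + 819·t and substitute into x ≡ 6 (mod 8): 819·t ≡ 6 − 639 = -633 (mod 8).
    Reduce coefficients mod 8: 3·t ≡ 7 (mod 8).
    The inverse of 3 mod 8 is 3 (since 3·3 = 9 = 1·8 + 1), so t ≡ 3·7 = 21 ≡ 5 (mod 8).
    Then x = 639 + 819·5 = 4734, valid modulo lcm(819, 8) = 6552: x ≡ 4734 (mod 6552).
Verify against each original: 4734 mod 7 = 2, 4734 mod 9 = 0, 4734 mod 13 = 2, 4734 mod 8 = 6.

x ≡ 4734 (mod 6552).


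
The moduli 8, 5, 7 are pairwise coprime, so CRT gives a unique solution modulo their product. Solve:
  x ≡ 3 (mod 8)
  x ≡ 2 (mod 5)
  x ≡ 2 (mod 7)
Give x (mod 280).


Moduli 8, 5, 7 are pairwise coprime; by CRT there is a unique solution modulo M = 8 · 5 · 7 = 280.
Solve pairwise, accumulating the modulus:
  Start with x ≡ 3 (mod 8).
  Combine with x ≡ 2 (mod 5): since gcd(8, 5) = 1, we get a unique residue mod 40.
    Write x = 3 + 8·t and substitute into x ≡ 2 (mod 5): 8·t ≡ 2 − 3 = -1 (mod 5).
    Reduce coefficients mod 5: 3·t ≡ 4 (mod 5).
    The inverse of 3 mod 5 is 2 (since 3·2 = 6 = 1·5 + 1), so t ≡ 2·4 = 8 ≡ 3 (mod 5).
    Then x = 3 + 8·3 = 27, valid modulo lcm(8, 5) = 40: x ≡ 27 (mod 40).
  Combine with x ≡ 2 (mod 7): since gcd(40, 7) = 1, we get a unique residue mod 280.
    Write x = 27 + 40·t and substitute into x ≡ 2 (mod 7): 40·t ≡ 2 − 27 = -25 (mod 7).
    Reduce coefficients mod 7: 5·t ≡ 3 (mod 7).
    The inverse of 5 mod 7 is 3 (since 5·3 = 15 = 2·7 + 1), so t ≡ 3·3 = 9 ≡ 2 (mod 7).
    Then x = 27 + 40·2 = 107, valid modulo lcm(40, 7) = 280: x ≡ 107 (mod 280).
Verify: 107 mod 8 = 3 ✓, 107 mod 5 = 2 ✓, 107 mod 7 = 2 ✓.

x ≡ 107 (mod 280).


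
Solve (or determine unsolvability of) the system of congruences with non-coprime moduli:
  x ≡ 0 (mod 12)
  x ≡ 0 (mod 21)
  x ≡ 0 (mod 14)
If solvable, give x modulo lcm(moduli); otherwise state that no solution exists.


Moduli 12, 21, 14 are not pairwise coprime, so CRT works modulo lcm(m_i) when all pairwise compatibility conditions hold.
Pairwise compatibility: gcd(m_i, m_j) must divide a_i - a_j for every pair.
Merge one congruence at a time:
  Start: x ≡ 0 (mod 12).
  Combine with x ≡ 0 (mod 21): gcd(12, 21) = 3; 0 - 0 = 0, which IS divisible by 3, so compatible.
    Write x = 0 + 12·t and substitute into x ≡ 0 (mod 21): 12·t ≡ 0 − 0 = 0 (mod 21).
    Divide the congruence (and modulus) by g = 3: 4·t ≡ 0 (mod 7).
    The inverse of 4 mod 7 is 2 (since 4·2 = 8 = 1·7 + 1), so t ≡ 2·0 = 0 ≡ 0 (mod 7).
    Then x = 0 + 12·0 = 0, valid modulo lcm(12, 21) = 84: x ≡ 0 (mod 84).
  Combine with x ≡ 0 (mod 14): gcd(84, 14) = 14; 0 - 0 = 0, which IS divisible by 14, so compatible.
    Write x = 0 + 84·t and substitute into x ≡ 0 (mod 14): 84·t ≡ 0 − 0 = 0 (mod 14).
    Divide the congruence (and modulus) by g = 14: 6·t ≡ 0 (mod 1).
    Modulo 1 every t works; take t = 0.
    Then x = 0 + 84·0 = 0, valid modulo lcm(84, 14) = 84: x ≡ 0 (mod 84).
Verify: 0 mod 12 = 0, 0 mod 21 = 0, 0 mod 14 = 0.

x ≡ 0 (mod 84).


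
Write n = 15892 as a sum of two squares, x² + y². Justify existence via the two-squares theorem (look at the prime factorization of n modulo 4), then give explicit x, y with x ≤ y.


Step 1: Factor n = 15892 = 2^2 · 29 · 137.
Step 2: Check the mod-4 condition on each prime factor: 2 = 2 (special); 29 ≡ 1 (mod 4), exponent 1; 137 ≡ 1 (mod 4), exponent 1.
All primes ≡ 3 (mod 4) appear to even exponent (or don't appear), so by the two-squares theorem n IS expressible as a sum of two squares.
Step 3: Build a representation. Group n = k² · m with k = 2 and m = 29 · 137 = 3973 (a product of primes ≡ 1 (mod 4)); a representation of m scales to one of n via (k·x)² + (k·y)² = k²(x² + y²). Each prime p ≡ 1 (mod 4) is itself a sum of two squares; find a² by testing p − a² for a perfect square:
  29: 29 − 1² = 28, 29 − 2² = 25 = 5² ⇒ 29 = 2² + 5².
  137: 137 − 1² = 136, 137 − 2² = 133, 137 − 3² = 128, 137 − 4² = 121 = 11² ⇒ 137 = 4² + 11².
  Combine using the Brahmagupta–Fibonacci identity (a² + b²)(c² + d²) = (ac − bd)² + (ad + bc)² = (ac + bd)² + (ad − bc)²:
  29 · 137 = 3973: from (2² + 5²)(4² + 11²), take (2·4 − 5·11, 2·11 + 5·4) = (8 − 55, 22 + 20) = (-47, 42); dropping signs (only squares matter) gives (47, 42); check 47² + 42² = 2209 + 1764 = 3973 ✓.
  Scale by k = 2: (2·47, 2·42) = (94, 84).
Step 4: Order so x ≤ y and verify: 84² + 94² = 7056 + 8836 = 15892 = n. ✓

n = 15892 = 84² + 94² (one valid representation with x ≤ y).


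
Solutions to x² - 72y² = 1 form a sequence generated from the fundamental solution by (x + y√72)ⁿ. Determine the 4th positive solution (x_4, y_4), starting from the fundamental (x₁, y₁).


Step 1: Find the fundamental solution (x₁, y₁) of x² - 72y² = 1.
  Expand √72 as a continued fraction. a₀ = ⌊√72⌋ = 8; iterate m_{k+1} = d_k·a_k − m_k, d_{k+1} = (72 − m_{k+1}²)/d_k, a_{k+1} = ⌊(a₀ + m_{k+1})/d_{k+1}⌋ (starting m₀ = 0, d₀ = 1), with convergents p_k = a_k·p_{k-1} + p_{k-2}, q_k = a_k·q_{k-1} + q_{k-2} (p₋₁ = 1, q₋₁ = 0):
  k = 0: a₀ = 8; p₀/q₀ = 8/1; p₀² − 72·q₀² = 64 − 72 = -8.
  k = 1: m = 8, d = 8, a = ⌊(8 + 8)/8⌋ = 2; p/q = (2·8 + 1)/(2·1 + 0) = 17/2; p² − 72·q² = 289 − 288 = 1.
  The first convergent with p² − 72·q² = 1 gives the fundamental solution (x₁, y₁) = (17, 2).
Step 2: Apply the recurrence (x_{n+1}, y_{n+1}) = (x₁x_n + 72y₁y_n, x₁y_n + y₁x_n) repeatedly.
  From (x_1, y_1) = (17, 2): x_2 = 17·17 + 72·2·2 = 577; y_2 = 17·2 + 2·17 = 68.
  From (x_2, y_2) = (577, 68): x_3 = 17·577 + 72·2·68 = 19601; y_3 = 17·68 + 2·577 = 2310.
  From (x_3, y_3) = (19601, 2310): x_4 = 17·19601 + 72·2·2310 = 665857; y_4 = 17·2310 + 2·19601 = 78472.
Step 3: Verify x_4² - 72·y_4² = 443365544449 - 443365544448 = 1 (should be 1). ✓

(x_1, y_1) = (17, 2); (x_4, y_4) = (665857, 78472).
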